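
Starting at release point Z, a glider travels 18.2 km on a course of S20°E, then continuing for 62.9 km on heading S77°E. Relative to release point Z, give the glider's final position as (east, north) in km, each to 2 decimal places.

Leg 1 (S20°E, 18.2 km): east 18.2 sin 160° = 6.22, north 18.2 cos 160° = -17.10
Leg 2 (S77°E, 62.9 km): east 62.9 sin 103° = 61.29, north 62.9 cos 103° = -14.15
Summing: 67.51 km east, -31.25 km north → (67.51, -31.25).

(67.51, -31.25)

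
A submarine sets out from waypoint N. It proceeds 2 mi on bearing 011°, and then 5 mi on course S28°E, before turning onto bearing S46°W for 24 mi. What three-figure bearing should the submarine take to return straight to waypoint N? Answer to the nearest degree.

Leg 1 (011°, 2 mi): east 2 sin 11° = 0.38, north 2 cos 11° = 1.96
Leg 2 (S28°E, 5 mi): east 5 sin 152° = 2.35, north 5 cos 152° = -4.41
Leg 3 (S46°W, 24 mi): east 24 sin 226° = -17.26, north 24 cos 226° = -16.67
Net displacement: -14.54 east, -19.12 north. Direction back to start is (14.54, 19.12): bearing = atan2(14.54, 19.12) mod 360° = 37.24° ≈ 037°.

037°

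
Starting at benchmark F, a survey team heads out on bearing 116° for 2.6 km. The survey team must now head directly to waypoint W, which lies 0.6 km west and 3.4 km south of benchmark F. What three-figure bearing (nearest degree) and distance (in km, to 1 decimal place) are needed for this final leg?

Leg 1 (116°, 2.6 km): east 2.6 sin 116° = 2.34, north 2.6 cos 116° = -1.14
Current position: (2.34, -1.14). Target: (-0.6, -3.4). Remaining: Δeast = -2.94, Δnorth = -2.26.
Bearing = atan2(-2.94, -2.26) mod 360° = 232.42°; distance = √((-2.94)² + (-2.26)²) = 3.706 km.

232°, 3.7 km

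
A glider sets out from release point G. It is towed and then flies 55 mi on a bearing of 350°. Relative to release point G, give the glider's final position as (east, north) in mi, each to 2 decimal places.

Leg 1 (350°, 55 mi): east 55 sin 350° = -9.55, north 55 cos 350° = 54.16
Summing: -9.55 mi east, 54.16 mi north → (-9.55, 54.16).

(-9.55, 54.16)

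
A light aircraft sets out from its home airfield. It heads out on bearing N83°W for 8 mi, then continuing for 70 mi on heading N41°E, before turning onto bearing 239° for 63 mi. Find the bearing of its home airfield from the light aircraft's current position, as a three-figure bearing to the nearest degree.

143°

Leg 1 (N83°W, 8 mi): east 8 sin 277° = -7.94, north 8 cos 277° = 0.97
Leg 2 (N41°E, 70 mi): east 70 sin 41° = 45.92, north 70 cos 41° = 52.83
Leg 3 (239°, 63 mi): east 63 sin 239° = -54.00, north 63 cos 239° = -32.45
Net displacement: -16.02 east, 21.36 north. Direction back to start is (16.02, -21.36): bearing = atan2(16.02, -21.36) mod 360° = 143.13° ≈ 143°.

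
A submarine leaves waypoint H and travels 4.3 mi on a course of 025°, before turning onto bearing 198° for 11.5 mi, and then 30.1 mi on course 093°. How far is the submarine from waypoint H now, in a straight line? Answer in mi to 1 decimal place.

Leg 1 (025°, 4.3 mi): east 4.3 sin 25° = 1.82, north 4.3 cos 25° = 3.90
Leg 2 (198°, 11.5 mi): east 11.5 sin 198° = -3.55, north 11.5 cos 198° = -10.94
Leg 3 (093°, 30.1 mi): east 30.1 sin 93° = 30.06, north 30.1 cos 93° = -1.58
Net: 28.32 east, -8.62 north. Distance = √((28.32)² + (-8.62)²) = 29.604 mi.

29.6 mi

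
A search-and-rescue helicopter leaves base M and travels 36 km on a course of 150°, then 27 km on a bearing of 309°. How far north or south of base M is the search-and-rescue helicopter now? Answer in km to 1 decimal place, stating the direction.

Leg 1 (150°, 36 km): east 36 sin 150° = 18.00, north 36 cos 150° = -31.18
Leg 2 (309°, 27 km): east 27 sin 309° = -20.98, north 27 cos 309° = 16.99
Net north component: -14.19 km.

14.2 km south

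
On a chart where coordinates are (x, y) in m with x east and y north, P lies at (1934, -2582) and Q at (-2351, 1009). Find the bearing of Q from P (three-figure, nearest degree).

310°

Δeast = -2351 − 1934 = -4285.00; Δnorth = 1009 − -2582 = 3591.00.
Bearing = atan2(Δeast, Δnorth) mod 360° = 309.96° ≈ 310°.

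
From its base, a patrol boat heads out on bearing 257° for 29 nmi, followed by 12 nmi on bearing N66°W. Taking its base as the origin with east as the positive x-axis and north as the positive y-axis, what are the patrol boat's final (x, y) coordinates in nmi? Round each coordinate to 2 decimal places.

Leg 1 (257°, 29 nmi): east 29 sin 257° = -28.26, north 29 cos 257° = -6.52
Leg 2 (N66°W, 12 nmi): east 12 sin 294° = -10.96, north 12 cos 294° = 4.88
Summing: -39.22 nmi east, -1.64 nmi north → (-39.22, -1.64).

(-39.22, -1.64)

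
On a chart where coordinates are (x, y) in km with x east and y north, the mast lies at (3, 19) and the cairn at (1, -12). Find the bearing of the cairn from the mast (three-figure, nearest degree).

184°

Δeast = 1 − 3 = -2.00; Δnorth = -12 − 19 = -31.00.
Bearing = atan2(Δeast, Δnorth) mod 360° = 183.69° ≈ 184°.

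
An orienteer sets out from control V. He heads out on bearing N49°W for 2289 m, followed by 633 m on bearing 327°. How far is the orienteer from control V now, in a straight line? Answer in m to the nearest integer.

2903 m

Leg 1 (N49°W, 2289 m): east 2289 sin 311° = -1727.53, north 2289 cos 311° = 1501.72
Leg 2 (327°, 633 m): east 633 sin 327° = -344.76, north 633 cos 327° = 530.88
Net: -2072.29 east, 2032.60 north. Distance = √((-2072.29)² + (2032.60)²) = 2902.727 m.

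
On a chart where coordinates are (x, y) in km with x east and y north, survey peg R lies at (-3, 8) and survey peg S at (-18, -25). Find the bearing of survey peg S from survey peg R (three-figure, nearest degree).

Δeast = -18 − -3 = -15.00; Δnorth = -25 − 8 = -33.00.
Bearing = atan2(Δeast, Δnorth) mod 360° = 204.44° ≈ 204°.

204°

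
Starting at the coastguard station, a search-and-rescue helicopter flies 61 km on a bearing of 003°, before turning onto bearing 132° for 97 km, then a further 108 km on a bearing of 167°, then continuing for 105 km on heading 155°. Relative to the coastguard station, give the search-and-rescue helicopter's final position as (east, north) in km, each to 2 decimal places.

Leg 1 (003°, 61 km): east 61 sin 3° = 3.19, north 61 cos 3° = 60.92
Leg 2 (132°, 97 km): east 97 sin 132° = 72.09, north 97 cos 132° = -64.91
Leg 3 (167°, 108 km): east 108 sin 167° = 24.29, north 108 cos 167° = -105.23
Leg 4 (155°, 105 km): east 105 sin 155° = 44.37, north 105 cos 155° = -95.16
Summing: 143.95 km east, -204.38 km north → (143.95, -204.38).

(143.95, -204.38)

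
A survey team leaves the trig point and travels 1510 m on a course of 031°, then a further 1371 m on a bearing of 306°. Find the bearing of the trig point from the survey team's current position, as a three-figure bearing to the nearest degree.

171°

Leg 1 (031°, 1510 m): east 1510 sin 31° = 777.71, north 1510 cos 31° = 1294.32
Leg 2 (306°, 1371 m): east 1371 sin 306° = -1109.16, north 1371 cos 306° = 805.85
Net displacement: -331.45 east, 2100.18 north. Direction back to start is (331.45, -2100.18): bearing = atan2(331.45, -2100.18) mod 360° = 171.03° ≈ 171°.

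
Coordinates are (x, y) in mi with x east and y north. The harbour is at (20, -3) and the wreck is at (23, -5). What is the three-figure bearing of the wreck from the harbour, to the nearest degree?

Δeast = 23 − 20 = 3.00; Δnorth = -5 − -3 = -2.00.
Bearing = atan2(Δeast, Δnorth) mod 360° = 123.69° ≈ 124°.

124°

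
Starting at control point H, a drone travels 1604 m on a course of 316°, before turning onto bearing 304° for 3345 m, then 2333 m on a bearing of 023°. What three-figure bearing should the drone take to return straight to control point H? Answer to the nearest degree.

150°

Leg 1 (316°, 1604 m): east 1604 sin 316° = -1114.23, north 1604 cos 316° = 1153.82
Leg 2 (304°, 3345 m): east 3345 sin 304° = -2773.13, north 3345 cos 304° = 1870.50
Leg 3 (023°, 2333 m): east 2333 sin 23° = 911.58, north 2333 cos 23° = 2147.54
Net displacement: -2975.79 east, 5171.86 north. Direction back to start is (2975.79, -5171.86): bearing = atan2(2975.79, -5171.86) mod 360° = 150.08° ≈ 150°.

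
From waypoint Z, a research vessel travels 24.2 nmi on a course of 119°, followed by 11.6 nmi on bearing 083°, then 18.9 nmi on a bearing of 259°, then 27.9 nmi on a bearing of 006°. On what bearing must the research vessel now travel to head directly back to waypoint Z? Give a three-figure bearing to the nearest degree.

Leg 1 (119°, 24.2 nmi): east 24.2 sin 119° = 21.17, north 24.2 cos 119° = -11.73
Leg 2 (083°, 11.6 nmi): east 11.6 sin 83° = 11.51, north 11.6 cos 83° = 1.41
Leg 3 (259°, 18.9 nmi): east 18.9 sin 259° = -18.55, north 18.9 cos 259° = -3.61
Leg 4 (006°, 27.9 nmi): east 27.9 sin 6° = 2.92, north 27.9 cos 6° = 27.75
Net displacement: 17.04 east, 13.82 north. Direction back to start is (-17.04, -13.82): bearing = atan2(-17.04, -13.82) mod 360° = 230.96° ≈ 231°.

231°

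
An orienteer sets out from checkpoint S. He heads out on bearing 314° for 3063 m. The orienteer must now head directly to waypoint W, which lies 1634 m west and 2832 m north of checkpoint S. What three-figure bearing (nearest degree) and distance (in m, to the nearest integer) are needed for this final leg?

039°, 906 m

Leg 1 (314°, 3063 m): east 3063 sin 314° = -2203.34, north 3063 cos 314° = 2127.74
Current position: (-2203.34, 2127.74). Target: (-1634, 2832). Remaining: Δeast = 569.34, Δnorth = 704.26.
Bearing = atan2(569.34, 704.26) mod 360° = 38.95°; distance = √((569.34)² + (704.26)²) = 905.610 m.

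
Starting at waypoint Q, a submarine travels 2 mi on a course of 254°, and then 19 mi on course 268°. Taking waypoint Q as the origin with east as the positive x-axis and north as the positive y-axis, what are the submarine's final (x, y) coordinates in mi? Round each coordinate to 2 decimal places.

Leg 1 (254°, 2 mi): east 2 sin 254° = -1.92, north 2 cos 254° = -0.55
Leg 2 (268°, 19 mi): east 19 sin 268° = -18.99, north 19 cos 268° = -0.66
Summing: -20.91 mi east, -1.21 mi north → (-20.91, -1.21).

(-20.91, -1.21)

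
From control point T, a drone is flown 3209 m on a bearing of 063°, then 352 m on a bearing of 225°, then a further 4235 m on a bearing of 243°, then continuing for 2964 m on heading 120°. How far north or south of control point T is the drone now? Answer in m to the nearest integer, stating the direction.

2197 m south

Leg 1 (063°, 3209 m): east 3209 sin 63° = 2859.24, north 3209 cos 63° = 1456.86
Leg 2 (225°, 352 m): east 352 sin 225° = -248.90, north 352 cos 225° = -248.90
Leg 3 (243°, 4235 m): east 4235 sin 243° = -3773.41, north 4235 cos 243° = -1922.65
Leg 4 (120°, 2964 m): east 2964 sin 120° = 2566.90, north 2964 cos 120° = -1482.00
Net north component: -2196.70 m.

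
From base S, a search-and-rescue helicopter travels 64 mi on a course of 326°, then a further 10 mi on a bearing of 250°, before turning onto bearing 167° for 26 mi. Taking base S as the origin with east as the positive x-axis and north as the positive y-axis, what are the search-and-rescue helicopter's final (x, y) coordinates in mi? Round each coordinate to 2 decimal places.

Leg 1 (326°, 64 mi): east 64 sin 326° = -35.79, north 64 cos 326° = 53.06
Leg 2 (250°, 10 mi): east 10 sin 250° = -9.40, north 10 cos 250° = -3.42
Leg 3 (167°, 26 mi): east 26 sin 167° = 5.85, north 26 cos 167° = -25.33
Summing: -39.34 mi east, 24.30 mi north → (-39.34, 24.30).

(-39.34, 24.30)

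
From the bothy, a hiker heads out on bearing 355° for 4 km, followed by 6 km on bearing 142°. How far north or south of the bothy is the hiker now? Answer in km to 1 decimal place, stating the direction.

0.7 km south

Leg 1 (355°, 4 km): east 4 sin 355° = -0.35, north 4 cos 355° = 3.98
Leg 2 (142°, 6 km): east 6 sin 142° = 3.69, north 6 cos 142° = -4.73
Net north component: -0.74 km.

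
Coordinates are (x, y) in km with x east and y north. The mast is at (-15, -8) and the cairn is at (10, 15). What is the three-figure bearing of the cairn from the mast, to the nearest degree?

Δeast = 10 − -15 = 25.00; Δnorth = 15 − -8 = 23.00.
Bearing = atan2(Δeast, Δnorth) mod 360° = 47.39° ≈ 047°.

047°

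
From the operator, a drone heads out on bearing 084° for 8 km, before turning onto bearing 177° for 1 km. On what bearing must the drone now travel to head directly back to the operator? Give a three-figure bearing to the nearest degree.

271°

Leg 1 (084°, 8 km): east 8 sin 84° = 7.96, north 8 cos 84° = 0.84
Leg 2 (177°, 1 km): east 1 sin 177° = 0.05, north 1 cos 177° = -1.00
Net displacement: 8.01 east, -0.16 north. Direction back to start is (-8.01, 0.16): bearing = atan2(-8.01, 0.16) mod 360° = 271.16° ≈ 271°.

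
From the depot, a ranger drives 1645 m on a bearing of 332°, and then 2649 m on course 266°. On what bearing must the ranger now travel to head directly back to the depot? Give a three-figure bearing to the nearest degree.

Leg 1 (332°, 1645 m): east 1645 sin 332° = -772.28, north 1645 cos 332° = 1452.45
Leg 2 (266°, 2649 m): east 2649 sin 266° = -2642.55, north 2649 cos 266° = -184.78
Net displacement: -3414.83 east, 1267.66 north. Direction back to start is (3414.83, -1267.66): bearing = atan2(3414.83, -1267.66) mod 360° = 110.37° ≈ 110°.

110°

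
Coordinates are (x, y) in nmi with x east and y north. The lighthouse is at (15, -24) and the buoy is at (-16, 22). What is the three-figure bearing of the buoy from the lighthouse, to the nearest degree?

326°

Δeast = -16 − 15 = -31.00; Δnorth = 22 − -24 = 46.00.
Bearing = atan2(Δeast, Δnorth) mod 360° = 326.02° ≈ 326°.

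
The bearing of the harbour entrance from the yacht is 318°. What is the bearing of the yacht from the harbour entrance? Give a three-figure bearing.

138°

Back-bearing = 318° − 180° = 138°.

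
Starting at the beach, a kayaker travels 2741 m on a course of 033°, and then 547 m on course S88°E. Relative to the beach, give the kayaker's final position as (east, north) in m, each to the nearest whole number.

Leg 1 (033°, 2741 m): east 2741 sin 33° = 1492.86, north 2741 cos 33° = 2298.80
Leg 2 (S88°E, 547 m): east 547 sin 92° = 546.67, north 547 cos 92° = -19.09
Summing: 2039.52 m east, 2279.71 m north → (2040, 2280).

(2040, 2280)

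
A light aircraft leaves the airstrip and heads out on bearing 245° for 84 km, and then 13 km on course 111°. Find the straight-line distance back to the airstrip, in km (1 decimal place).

Leg 1 (245°, 84 km): east 84 sin 245° = -76.13, north 84 cos 245° = -35.50
Leg 2 (111°, 13 km): east 13 sin 111° = 12.14, north 13 cos 111° = -4.66
Net: -63.99 east, -40.16 north. Distance = √((-63.99)² + (-40.16)²) = 75.550 km.

75.6 km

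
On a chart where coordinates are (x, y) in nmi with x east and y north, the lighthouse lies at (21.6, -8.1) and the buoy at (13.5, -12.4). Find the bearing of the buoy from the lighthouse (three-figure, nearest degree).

242°

Δeast = 13.5 − 21.6 = -8.10; Δnorth = -12.4 − -8.1 = -4.30.
Bearing = atan2(Δeast, Δnorth) mod 360° = 242.04° ≈ 242°.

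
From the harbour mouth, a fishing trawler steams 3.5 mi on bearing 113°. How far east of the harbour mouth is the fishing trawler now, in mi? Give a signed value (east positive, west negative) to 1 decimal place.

Leg 1 (113°, 3.5 mi): east 3.5 sin 113° = 3.22, north 3.5 cos 113° = -1.37
Net east component: 3.22 mi.

3.2 mi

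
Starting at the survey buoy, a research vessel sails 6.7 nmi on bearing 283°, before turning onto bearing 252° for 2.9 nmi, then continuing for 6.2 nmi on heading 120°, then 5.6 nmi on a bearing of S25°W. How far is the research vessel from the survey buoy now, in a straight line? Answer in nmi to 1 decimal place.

9.8 nmi

Leg 1 (283°, 6.7 nmi): east 6.7 sin 283° = -6.53, north 6.7 cos 283° = 1.51
Leg 2 (252°, 2.9 nmi): east 2.9 sin 252° = -2.76, north 2.9 cos 252° = -0.90
Leg 3 (120°, 6.2 nmi): east 6.2 sin 120° = 5.37, north 6.2 cos 120° = -3.10
Leg 4 (S25°W, 5.6 nmi): east 5.6 sin 205° = -2.37, north 5.6 cos 205° = -5.08
Net: -6.28 east, -7.56 north. Distance = √((-6.28)² + (-7.56)²) = 9.834 nmi.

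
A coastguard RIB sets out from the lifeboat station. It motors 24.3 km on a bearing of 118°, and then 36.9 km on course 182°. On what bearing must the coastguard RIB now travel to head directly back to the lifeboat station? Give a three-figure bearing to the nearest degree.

337°

Leg 1 (118°, 24.3 km): east 24.3 sin 118° = 21.46, north 24.3 cos 118° = -11.41
Leg 2 (182°, 36.9 km): east 36.9 sin 182° = -1.29, north 36.9 cos 182° = -36.88
Net displacement: 20.17 east, -48.29 north. Direction back to start is (-20.17, 48.29): bearing = atan2(-20.17, 48.29) mod 360° = 337.33° ≈ 337°.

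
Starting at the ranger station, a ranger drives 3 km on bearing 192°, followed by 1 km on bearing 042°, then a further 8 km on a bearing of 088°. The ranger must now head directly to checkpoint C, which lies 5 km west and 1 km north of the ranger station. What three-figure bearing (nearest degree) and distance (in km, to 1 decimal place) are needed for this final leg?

Leg 1 (192°, 3 km): east 3 sin 192° = -0.62, north 3 cos 192° = -2.93
Leg 2 (042°, 1 km): east 1 sin 42° = 0.67, north 1 cos 42° = 0.74
Leg 3 (088°, 8 km): east 8 sin 88° = 8.00, north 8 cos 88° = 0.28
Current position: (8.04, -1.91). Target: (-5, 1). Remaining: Δeast = -13.04, Δnorth = 2.91.
Bearing = atan2(-13.04, 2.91) mod 360° = 282.59°; distance = √((-13.04)² + (2.91)²) = 13.362 km.

283°, 13.4 km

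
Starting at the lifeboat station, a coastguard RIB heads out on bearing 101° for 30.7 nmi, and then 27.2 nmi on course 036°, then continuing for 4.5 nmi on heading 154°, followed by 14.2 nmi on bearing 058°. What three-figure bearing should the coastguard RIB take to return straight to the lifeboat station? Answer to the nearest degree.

252°

Leg 1 (101°, 30.7 nmi): east 30.7 sin 101° = 30.14, north 30.7 cos 101° = -5.86
Leg 2 (036°, 27.2 nmi): east 27.2 sin 36° = 15.99, north 27.2 cos 36° = 22.01
Leg 3 (154°, 4.5 nmi): east 4.5 sin 154° = 1.97, north 4.5 cos 154° = -4.04
Leg 4 (058°, 14.2 nmi): east 14.2 sin 58° = 12.04, north 14.2 cos 58° = 7.52
Net displacement: 60.14 east, 19.63 north. Direction back to start is (-60.14, -19.63): bearing = atan2(-60.14, -19.63) mod 360° = 251.92° ≈ 252°.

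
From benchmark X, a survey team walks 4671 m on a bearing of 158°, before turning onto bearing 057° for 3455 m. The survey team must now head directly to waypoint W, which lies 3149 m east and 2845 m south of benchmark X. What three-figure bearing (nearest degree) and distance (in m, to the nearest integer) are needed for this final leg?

Leg 1 (158°, 4671 m): east 4671 sin 158° = 1749.79, north 4671 cos 158° = -4330.88
Leg 2 (057°, 3455 m): east 3455 sin 57° = 2897.61, north 3455 cos 57° = 1881.73
Current position: (4647.39, -2449.15). Target: (3149, -2845). Remaining: Δeast = -1498.39, Δnorth = -395.85.
Bearing = atan2(-1498.39, -395.85) mod 360° = 255.20°; distance = √((-1498.39)² + (-395.85)²) = 1549.801 m.

255°, 1550 m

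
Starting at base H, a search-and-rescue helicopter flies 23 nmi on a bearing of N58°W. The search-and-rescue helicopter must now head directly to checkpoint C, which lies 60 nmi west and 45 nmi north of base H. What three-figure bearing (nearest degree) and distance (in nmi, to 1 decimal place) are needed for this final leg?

Leg 1 (N58°W, 23 nmi): east 23 sin 302° = -19.51, north 23 cos 302° = 12.19
Current position: (-19.51, 12.19). Target: (-60, 45). Remaining: Δeast = -40.49, Δnorth = 32.81.
Bearing = atan2(-40.49, 32.81) mod 360° = 309.02°; distance = √((-40.49)² + (32.81)²) = 52.120 nmi.

309°, 52.1 nmi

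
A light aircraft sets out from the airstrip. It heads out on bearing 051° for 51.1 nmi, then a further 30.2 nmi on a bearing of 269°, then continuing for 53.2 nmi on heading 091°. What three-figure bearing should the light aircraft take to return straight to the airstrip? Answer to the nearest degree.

Leg 1 (051°, 51.1 nmi): east 51.1 sin 51° = 39.71, north 51.1 cos 51° = 32.16
Leg 2 (269°, 30.2 nmi): east 30.2 sin 269° = -30.20, north 30.2 cos 269° = -0.53
Leg 3 (091°, 53.2 nmi): east 53.2 sin 91° = 53.19, north 53.2 cos 91° = -0.93
Net displacement: 62.71 east, 30.70 north. Direction back to start is (-62.71, -30.70): bearing = atan2(-62.71, -30.70) mod 360° = 243.91° ≈ 244°.

244°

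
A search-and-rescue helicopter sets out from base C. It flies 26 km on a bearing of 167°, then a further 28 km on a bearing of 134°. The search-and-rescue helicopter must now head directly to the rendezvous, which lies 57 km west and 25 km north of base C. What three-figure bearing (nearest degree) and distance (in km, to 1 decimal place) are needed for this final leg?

Leg 1 (167°, 26 km): east 26 sin 167° = 5.85, north 26 cos 167° = -25.33
Leg 2 (134°, 28 km): east 28 sin 134° = 20.14, north 28 cos 134° = -19.45
Current position: (25.99, -44.78). Target: (-57, 25). Remaining: Δeast = -82.99, Δnorth = 69.78.
Bearing = atan2(-82.99, 69.78) mod 360° = 310.06°; distance = √((-82.99)² + (69.78)²) = 108.431 km.

310°, 108.4 km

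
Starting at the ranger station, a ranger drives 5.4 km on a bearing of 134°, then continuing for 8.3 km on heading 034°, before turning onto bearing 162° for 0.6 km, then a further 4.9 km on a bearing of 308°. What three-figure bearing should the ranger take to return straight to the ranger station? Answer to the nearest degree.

221°

Leg 1 (134°, 5.4 km): east 5.4 sin 134° = 3.88, north 5.4 cos 134° = -3.75
Leg 2 (034°, 8.3 km): east 8.3 sin 34° = 4.64, north 8.3 cos 34° = 6.88
Leg 3 (162°, 0.6 km): east 0.6 sin 162° = 0.19, north 0.6 cos 162° = -0.57
Leg 4 (308°, 4.9 km): east 4.9 sin 308° = -3.86, north 4.9 cos 308° = 3.02
Net displacement: 4.85 east, 5.58 north. Direction back to start is (-4.85, -5.58): bearing = atan2(-4.85, -5.58) mod 360° = 221.02° ≈ 221°.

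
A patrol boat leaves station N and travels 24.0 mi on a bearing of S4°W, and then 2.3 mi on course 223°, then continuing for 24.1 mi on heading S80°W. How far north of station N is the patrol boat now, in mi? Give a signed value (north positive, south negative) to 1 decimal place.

-29.8 mi

Leg 1 (S4°W, 24.0 mi): east 24.0 sin 184° = -1.67, north 24.0 cos 184° = -23.94
Leg 2 (223°, 2.3 mi): east 2.3 sin 223° = -1.57, north 2.3 cos 223° = -1.68
Leg 3 (S80°W, 24.1 mi): east 24.1 sin 260° = -23.73, north 24.1 cos 260° = -4.18
Net north component: -29.81 mi.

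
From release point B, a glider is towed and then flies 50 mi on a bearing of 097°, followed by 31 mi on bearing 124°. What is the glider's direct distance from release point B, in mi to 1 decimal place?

Leg 1 (097°, 50 mi): east 50 sin 97° = 49.63, north 50 cos 97° = -6.09
Leg 2 (124°, 31 mi): east 31 sin 124° = 25.70, north 31 cos 124° = -17.33
Net: 75.33 east, -23.43 north. Distance = √((75.33)² + (-23.43)²) = 78.887 mi.

78.9 mi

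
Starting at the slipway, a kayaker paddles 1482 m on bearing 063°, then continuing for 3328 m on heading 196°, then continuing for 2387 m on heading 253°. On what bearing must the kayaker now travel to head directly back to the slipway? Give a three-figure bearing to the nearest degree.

Leg 1 (063°, 1482 m): east 1482 sin 63° = 1320.47, north 1482 cos 63° = 672.81
Leg 2 (196°, 3328 m): east 3328 sin 196° = -917.32, north 3328 cos 196° = -3199.08
Leg 3 (253°, 2387 m): east 2387 sin 253° = -2282.70, north 2387 cos 253° = -697.89
Net displacement: -1879.55 east, -3224.16 north. Direction back to start is (1879.55, 3224.16): bearing = atan2(1879.55, 3224.16) mod 360° = 30.24° ≈ 030°.

030°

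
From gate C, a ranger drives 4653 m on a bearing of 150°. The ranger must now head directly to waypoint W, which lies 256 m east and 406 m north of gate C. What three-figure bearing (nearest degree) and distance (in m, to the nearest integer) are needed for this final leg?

335°, 4895 m

Leg 1 (150°, 4653 m): east 4653 sin 150° = 2326.50, north 4653 cos 150° = -4029.62
Current position: (2326.50, -4029.62). Target: (256, 406). Remaining: Δeast = -2070.50, Δnorth = 4435.62.
Bearing = atan2(-2070.50, 4435.62) mod 360° = 334.98°; distance = √((-2070.50)² + (4435.62)²) = 4895.065 m.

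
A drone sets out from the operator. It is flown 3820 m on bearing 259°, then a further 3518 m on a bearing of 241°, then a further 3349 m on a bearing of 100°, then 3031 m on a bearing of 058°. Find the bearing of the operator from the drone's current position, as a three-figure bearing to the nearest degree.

Leg 1 (259°, 3820 m): east 3820 sin 259° = -3749.82, north 3820 cos 259° = -728.89
Leg 2 (241°, 3518 m): east 3518 sin 241° = -3076.91, north 3518 cos 241° = -1705.56
Leg 3 (100°, 3349 m): east 3349 sin 100° = 3298.12, north 3349 cos 100° = -581.55
Leg 4 (058°, 3031 m): east 3031 sin 58° = 2570.43, north 3031 cos 58° = 1606.19
Net displacement: -958.17 east, -1409.81 north. Direction back to start is (958.17, 1409.81): bearing = atan2(958.17, 1409.81) mod 360° = 34.20° ≈ 034°.

034°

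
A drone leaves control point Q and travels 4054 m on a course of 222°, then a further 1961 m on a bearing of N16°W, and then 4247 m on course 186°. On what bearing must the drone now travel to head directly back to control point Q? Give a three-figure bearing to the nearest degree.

Leg 1 (222°, 4054 m): east 4054 sin 222° = -2712.66, north 4054 cos 222° = -3012.71
Leg 2 (N16°W, 1961 m): east 1961 sin 344° = -540.52, north 1961 cos 344° = 1885.03
Leg 3 (186°, 4247 m): east 4247 sin 186° = -443.93, north 4247 cos 186° = -4223.73
Net displacement: -3697.11 east, -5351.41 north. Direction back to start is (3697.11, 5351.41): bearing = atan2(3697.11, 5351.41) mod 360° = 34.64° ≈ 035°.

035°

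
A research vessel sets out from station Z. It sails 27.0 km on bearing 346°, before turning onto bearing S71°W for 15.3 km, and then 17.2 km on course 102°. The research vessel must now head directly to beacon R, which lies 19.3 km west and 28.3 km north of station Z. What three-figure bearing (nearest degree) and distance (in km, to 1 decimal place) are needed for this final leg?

Leg 1 (346°, 27.0 km): east 27.0 sin 346° = -6.53, north 27.0 cos 346° = 26.20
Leg 2 (S71°W, 15.3 km): east 15.3 sin 251° = -14.47, north 15.3 cos 251° = -4.98
Leg 3 (102°, 17.2 km): east 17.2 sin 102° = 16.82, north 17.2 cos 102° = -3.58
Current position: (-4.17, 17.64). Target: (-19.3, 28.3). Remaining: Δeast = -15.13, Δnorth = 10.66.
Bearing = atan2(-15.13, 10.66) mod 360° = 305.17°; distance = √((-15.13)² + (10.66)²) = 18.504 km.

305°, 18.5 km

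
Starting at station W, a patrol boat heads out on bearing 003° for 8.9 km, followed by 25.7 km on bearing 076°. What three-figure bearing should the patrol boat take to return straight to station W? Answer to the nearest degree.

Leg 1 (003°, 8.9 km): east 8.9 sin 3° = 0.47, north 8.9 cos 3° = 8.89
Leg 2 (076°, 25.7 km): east 25.7 sin 76° = 24.94, north 25.7 cos 76° = 6.22
Net displacement: 25.40 east, 15.11 north. Direction back to start is (-25.40, -15.11): bearing = atan2(-25.40, -15.11) mod 360° = 239.26° ≈ 239°.

239°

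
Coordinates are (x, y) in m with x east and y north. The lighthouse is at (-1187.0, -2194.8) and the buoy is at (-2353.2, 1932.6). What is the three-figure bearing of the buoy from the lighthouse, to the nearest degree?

344°

Δeast = -2353.2 − -1187.0 = -1166.20; Δnorth = 1932.6 − -2194.8 = 4127.40.
Bearing = atan2(Δeast, Δnorth) mod 360° = 344.22° ≈ 344°.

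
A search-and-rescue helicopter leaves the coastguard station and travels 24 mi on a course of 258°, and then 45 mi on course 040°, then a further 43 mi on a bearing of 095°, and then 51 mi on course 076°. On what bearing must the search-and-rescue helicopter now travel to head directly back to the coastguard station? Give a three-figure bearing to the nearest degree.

Leg 1 (258°, 24 mi): east 24 sin 258° = -23.48, north 24 cos 258° = -4.99
Leg 2 (040°, 45 mi): east 45 sin 40° = 28.93, north 45 cos 40° = 34.47
Leg 3 (095°, 43 mi): east 43 sin 95° = 42.84, north 43 cos 95° = -3.75
Leg 4 (076°, 51 mi): east 51 sin 76° = 49.49, north 51 cos 76° = 12.34
Net displacement: 97.77 east, 38.07 north. Direction back to start is (-97.77, -38.07): bearing = atan2(-97.77, -38.07) mod 360° = 248.72° ≈ 249°.

249°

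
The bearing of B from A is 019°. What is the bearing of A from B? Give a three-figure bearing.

199°

Back-bearing = 019° + 180° = 199°.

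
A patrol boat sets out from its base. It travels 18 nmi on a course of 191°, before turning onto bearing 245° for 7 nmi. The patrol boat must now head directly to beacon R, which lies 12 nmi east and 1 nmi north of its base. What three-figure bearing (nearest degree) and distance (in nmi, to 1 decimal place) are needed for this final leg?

Leg 1 (191°, 18 nmi): east 18 sin 191° = -3.43, north 18 cos 191° = -17.67
Leg 2 (245°, 7 nmi): east 7 sin 245° = -6.34, north 7 cos 245° = -2.96
Current position: (-9.78, -20.63). Target: (12, 1). Remaining: Δeast = 21.78, Δnorth = 21.63.
Bearing = atan2(21.78, 21.63) mod 360° = 45.20°; distance = √((21.78)² + (21.63)²) = 30.693 nmi.

045°, 30.7 nmi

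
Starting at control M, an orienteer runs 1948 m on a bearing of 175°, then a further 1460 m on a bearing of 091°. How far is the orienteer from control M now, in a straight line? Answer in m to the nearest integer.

Leg 1 (175°, 1948 m): east 1948 sin 175° = 169.78, north 1948 cos 175° = -1940.59
Leg 2 (091°, 1460 m): east 1460 sin 91° = 1459.78, north 1460 cos 91° = -25.48
Net: 1629.56 east, -1966.07 north. Distance = √((1629.56)² + (-1966.07)²) = 2553.601 m.

2554 m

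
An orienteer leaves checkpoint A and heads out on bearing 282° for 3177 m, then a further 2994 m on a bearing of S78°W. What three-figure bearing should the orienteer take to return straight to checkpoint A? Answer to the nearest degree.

Leg 1 (282°, 3177 m): east 3177 sin 282° = -3107.57, north 3177 cos 282° = 660.54
Leg 2 (S78°W, 2994 m): east 2994 sin 258° = -2928.57, north 2994 cos 258° = -622.49
Net displacement: -6036.15 east, 38.05 north. Direction back to start is (6036.15, -38.05): bearing = atan2(6036.15, -38.05) mod 360° = 90.36° ≈ 090°.

090°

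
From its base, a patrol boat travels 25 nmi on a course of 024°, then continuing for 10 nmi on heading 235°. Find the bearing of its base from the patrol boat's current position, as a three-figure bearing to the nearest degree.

187°

Leg 1 (024°, 25 nmi): east 25 sin 24° = 10.17, north 25 cos 24° = 22.84
Leg 2 (235°, 10 nmi): east 10 sin 235° = -8.19, north 10 cos 235° = -5.74
Net displacement: 1.98 east, 17.10 north. Direction back to start is (-1.98, -17.10): bearing = atan2(-1.98, -17.10) mod 360° = 186.59° ≈ 187°.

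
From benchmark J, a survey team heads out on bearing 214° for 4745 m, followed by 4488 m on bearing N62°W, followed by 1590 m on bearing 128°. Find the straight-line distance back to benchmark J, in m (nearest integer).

6053 m

Leg 1 (214°, 4745 m): east 4745 sin 214° = -2653.37, north 4745 cos 214° = -3933.78
Leg 2 (N62°W, 4488 m): east 4488 sin 298° = -3962.67, north 4488 cos 298° = 2106.99
Leg 3 (128°, 1590 m): east 1590 sin 128° = 1252.94, north 1590 cos 128° = -978.90
Net: -5363.10 east, -2805.70 north. Distance = √((-5363.10)² + (-2805.70)²) = 6052.669 m.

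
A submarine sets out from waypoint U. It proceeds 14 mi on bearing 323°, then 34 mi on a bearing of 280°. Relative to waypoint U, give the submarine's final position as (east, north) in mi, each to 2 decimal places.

Leg 1 (323°, 14 mi): east 14 sin 323° = -8.43, north 14 cos 323° = 11.18
Leg 2 (280°, 34 mi): east 34 sin 280° = -33.48, north 34 cos 280° = 5.90
Summing: -41.91 mi east, 17.08 mi north → (-41.91, 17.08).

(-41.91, 17.08)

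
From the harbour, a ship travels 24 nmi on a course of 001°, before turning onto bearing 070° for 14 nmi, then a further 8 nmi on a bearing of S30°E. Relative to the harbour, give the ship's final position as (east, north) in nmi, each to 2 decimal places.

(17.57, 21.86)

Leg 1 (001°, 24 nmi): east 24 sin 1° = 0.42, north 24 cos 1° = 24.00
Leg 2 (070°, 14 nmi): east 14 sin 70° = 13.16, north 14 cos 70° = 4.79
Leg 3 (S30°E, 8 nmi): east 8 sin 150° = 4.00, north 8 cos 150° = -6.93
Summing: 17.57 nmi east, 21.86 nmi north → (17.57, 21.86).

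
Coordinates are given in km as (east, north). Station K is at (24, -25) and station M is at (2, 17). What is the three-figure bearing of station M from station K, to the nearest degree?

332°

Δeast = 2 − 24 = -22.00; Δnorth = 17 − -25 = 42.00.
Bearing = atan2(Δeast, Δnorth) mod 360° = 332.35° ≈ 332°.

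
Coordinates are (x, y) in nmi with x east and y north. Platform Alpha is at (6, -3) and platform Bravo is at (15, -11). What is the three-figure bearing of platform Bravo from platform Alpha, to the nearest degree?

Δeast = 15 − 6 = 9.00; Δnorth = -11 − -3 = -8.00.
Bearing = atan2(Δeast, Δnorth) mod 360° = 131.63° ≈ 132°.

132°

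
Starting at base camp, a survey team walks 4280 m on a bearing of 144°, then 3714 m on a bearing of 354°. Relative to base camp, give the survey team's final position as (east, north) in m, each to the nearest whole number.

Leg 1 (144°, 4280 m): east 4280 sin 144° = 2515.72, north 4280 cos 144° = -3462.59
Leg 2 (354°, 3714 m): east 3714 sin 354° = -388.22, north 3714 cos 354° = 3693.65
Summing: 2127.50 m east, 231.06 m north → (2128, 231).

(2128, 231)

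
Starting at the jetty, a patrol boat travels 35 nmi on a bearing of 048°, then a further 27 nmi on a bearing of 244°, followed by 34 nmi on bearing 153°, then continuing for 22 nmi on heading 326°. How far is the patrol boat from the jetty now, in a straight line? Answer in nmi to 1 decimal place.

4.9 nmi

Leg 1 (048°, 35 nmi): east 35 sin 48° = 26.01, north 35 cos 48° = 23.42
Leg 2 (244°, 27 nmi): east 27 sin 244° = -24.27, north 27 cos 244° = -11.84
Leg 3 (153°, 34 nmi): east 34 sin 153° = 15.44, north 34 cos 153° = -30.29
Leg 4 (326°, 22 nmi): east 22 sin 326° = -12.30, north 22 cos 326° = 18.24
Net: 4.88 east, -0.47 north. Distance = √((4.88)² + (-0.47)²) = 4.899 nmi.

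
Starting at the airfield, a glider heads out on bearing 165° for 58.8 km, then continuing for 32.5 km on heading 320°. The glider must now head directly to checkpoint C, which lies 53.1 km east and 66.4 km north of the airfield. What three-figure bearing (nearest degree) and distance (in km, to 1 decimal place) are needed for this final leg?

031°, 114.5 km

Leg 1 (165°, 58.8 km): east 58.8 sin 165° = 15.22, north 58.8 cos 165° = -56.80
Leg 2 (320°, 32.5 km): east 32.5 sin 320° = -20.89, north 32.5 cos 320° = 24.90
Current position: (-5.67, -31.90). Target: (53.1, 66.4). Remaining: Δeast = 58.77, Δnorth = 98.30.
Bearing = atan2(58.77, 98.30) mod 360° = 30.87°; distance = √((58.77)² + (98.30)²) = 114.530 km.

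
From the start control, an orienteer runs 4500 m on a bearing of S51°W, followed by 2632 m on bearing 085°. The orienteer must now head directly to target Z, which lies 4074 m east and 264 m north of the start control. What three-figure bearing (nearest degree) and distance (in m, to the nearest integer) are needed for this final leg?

Leg 1 (S51°W, 4500 m): east 4500 sin 231° = -3497.16, north 4500 cos 231° = -2831.94
Leg 2 (085°, 2632 m): east 2632 sin 85° = 2621.98, north 2632 cos 85° = 229.39
Current position: (-875.17, -2602.55). Target: (4074, 264). Remaining: Δeast = 4949.17, Δnorth = 2866.55.
Bearing = atan2(4949.17, 2866.55) mod 360° = 59.92°; distance = √((4949.17)² + (2866.55)²) = 5719.388 m.

060°, 5719 m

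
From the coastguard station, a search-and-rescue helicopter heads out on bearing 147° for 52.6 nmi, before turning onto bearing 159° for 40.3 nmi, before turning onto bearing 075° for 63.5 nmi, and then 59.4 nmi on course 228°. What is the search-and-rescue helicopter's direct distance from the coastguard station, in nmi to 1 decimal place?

Leg 1 (147°, 52.6 nmi): east 52.6 sin 147° = 28.65, north 52.6 cos 147° = -44.11
Leg 2 (159°, 40.3 nmi): east 40.3 sin 159° = 14.44, north 40.3 cos 159° = -37.62
Leg 3 (075°, 63.5 nmi): east 63.5 sin 75° = 61.34, north 63.5 cos 75° = 16.44
Leg 4 (228°, 59.4 nmi): east 59.4 sin 228° = -44.14, north 59.4 cos 228° = -39.75
Net: 60.28 east, -105.05 north. Distance = √((60.28)² + (-105.05)²) = 121.117 nmi.

121.1 nmi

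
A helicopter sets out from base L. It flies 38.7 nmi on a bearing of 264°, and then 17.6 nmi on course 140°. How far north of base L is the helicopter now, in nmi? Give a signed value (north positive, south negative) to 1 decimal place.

Leg 1 (264°, 38.7 nmi): east 38.7 sin 264° = -38.49, north 38.7 cos 264° = -4.05
Leg 2 (140°, 17.6 nmi): east 17.6 sin 140° = 11.31, north 17.6 cos 140° = -13.48
Net north component: -17.53 nmi.

-17.5 nmi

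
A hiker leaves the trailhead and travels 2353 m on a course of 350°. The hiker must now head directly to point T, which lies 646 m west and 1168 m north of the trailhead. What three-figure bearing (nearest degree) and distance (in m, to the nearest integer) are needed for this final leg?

Leg 1 (350°, 2353 m): east 2353 sin 350° = -408.59, north 2353 cos 350° = 2317.25
Current position: (-408.59, 2317.25). Target: (-646, 1168). Remaining: Δeast = -237.41, Δnorth = -1149.25.
Bearing = atan2(-237.41, -1149.25) mod 360° = 191.67°; distance = √((-237.41)² + (-1149.25)²) = 1173.517 m.

192°, 1174 m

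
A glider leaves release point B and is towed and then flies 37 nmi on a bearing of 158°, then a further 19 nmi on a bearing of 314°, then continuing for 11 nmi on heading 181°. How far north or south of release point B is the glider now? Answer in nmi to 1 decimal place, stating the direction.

32.1 nmi south

Leg 1 (158°, 37 nmi): east 37 sin 158° = 13.86, north 37 cos 158° = -34.31
Leg 2 (314°, 19 nmi): east 19 sin 314° = -13.67, north 19 cos 314° = 13.20
Leg 3 (181°, 11 nmi): east 11 sin 181° = -0.19, north 11 cos 181° = -11.00
Net north component: -32.11 nmi.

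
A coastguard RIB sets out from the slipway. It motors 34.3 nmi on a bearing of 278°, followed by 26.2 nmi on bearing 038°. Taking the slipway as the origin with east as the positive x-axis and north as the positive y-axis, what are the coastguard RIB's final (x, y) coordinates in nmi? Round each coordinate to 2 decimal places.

Leg 1 (278°, 34.3 nmi): east 34.3 sin 278° = -33.97, north 34.3 cos 278° = 4.77
Leg 2 (038°, 26.2 nmi): east 26.2 sin 38° = 16.13, north 26.2 cos 38° = 20.65
Summing: -17.84 nmi east, 25.42 nmi north → (-17.84, 25.42).

(-17.84, 25.42)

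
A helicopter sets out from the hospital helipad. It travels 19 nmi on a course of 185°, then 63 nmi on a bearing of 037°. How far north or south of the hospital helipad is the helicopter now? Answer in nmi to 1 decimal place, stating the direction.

Leg 1 (185°, 19 nmi): east 19 sin 185° = -1.66, north 19 cos 185° = -18.93
Leg 2 (037°, 63 nmi): east 63 sin 37° = 37.91, north 63 cos 37° = 50.31
Net north component: 31.39 nmi.

31.4 nmi north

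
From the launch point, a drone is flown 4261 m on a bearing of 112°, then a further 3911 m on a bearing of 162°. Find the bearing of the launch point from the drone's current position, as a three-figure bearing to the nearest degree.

Leg 1 (112°, 4261 m): east 4261 sin 112° = 3950.73, north 4261 cos 112° = -1596.20
Leg 2 (162°, 3911 m): east 3911 sin 162° = 1208.57, north 3911 cos 162° = -3719.58
Net displacement: 5159.30 east, -5315.78 north. Direction back to start is (-5159.30, 5315.78): bearing = atan2(-5159.30, 5315.78) mod 360° = 315.86° ≈ 316°.

316°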